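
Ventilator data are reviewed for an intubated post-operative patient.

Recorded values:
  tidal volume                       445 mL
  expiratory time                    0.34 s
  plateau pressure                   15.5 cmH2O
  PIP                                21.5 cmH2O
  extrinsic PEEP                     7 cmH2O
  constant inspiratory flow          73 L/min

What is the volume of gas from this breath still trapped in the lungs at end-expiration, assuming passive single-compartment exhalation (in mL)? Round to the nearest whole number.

Flow: 73 L/min ÷ 60 = 1.2167 L/s.
R = (PIP − Pplat)/V̇ = (21.5 − 15.5) / 1.2167 = 6.0/1.2167 = 4.931 cmH2O·s/L.
C = Vt/(Pplat − PEEP) = 445.0 / (15.5 − 7) = 445.0/8.5 = 52.353 mL/cmH2O.
τ = R × C = 4.931 × 0.05235 L/cmH2O = 0.2581 s.
Fraction remaining = e^(−Te/τ) = e^(−0.34/0.2581) = 0.2679.
Trapped volume = 445.0 × 0.2679 = 119.22 mL.

119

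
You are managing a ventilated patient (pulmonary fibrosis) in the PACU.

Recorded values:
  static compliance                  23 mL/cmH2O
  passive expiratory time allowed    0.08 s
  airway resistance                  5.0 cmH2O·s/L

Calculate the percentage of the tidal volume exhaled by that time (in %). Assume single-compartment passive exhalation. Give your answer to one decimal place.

τ = R × C = 5.0 × 23 mL/cmH2O = 5.0 × 0.023 L/cmH2O = 0.115 s.
Passive exhalation: V(t)/V₀ = e^(−t/τ) = e^(−0.08/0.115) = 0.4987.
Fraction exhaled = 1 − 0.4987 = 0.5013 → 50.13%.

50.1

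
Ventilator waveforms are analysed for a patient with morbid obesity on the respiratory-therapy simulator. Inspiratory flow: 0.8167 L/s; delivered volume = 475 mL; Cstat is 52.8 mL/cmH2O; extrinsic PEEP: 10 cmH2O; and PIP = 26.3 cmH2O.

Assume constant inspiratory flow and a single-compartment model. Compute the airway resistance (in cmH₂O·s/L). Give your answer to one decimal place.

Equation of motion (constant flow): PIP = Vt/C + R·V̇ + PEEP.
R·V̇ = PIP − Vt/C − PEEP = 26.3 − 475/52.8 − 10 = 26.3 − 8.996 − 10 = 7.304 cmH2O.
R = 7.304 / 0.8167 = 8.943 cmH2O·s/L.

8.9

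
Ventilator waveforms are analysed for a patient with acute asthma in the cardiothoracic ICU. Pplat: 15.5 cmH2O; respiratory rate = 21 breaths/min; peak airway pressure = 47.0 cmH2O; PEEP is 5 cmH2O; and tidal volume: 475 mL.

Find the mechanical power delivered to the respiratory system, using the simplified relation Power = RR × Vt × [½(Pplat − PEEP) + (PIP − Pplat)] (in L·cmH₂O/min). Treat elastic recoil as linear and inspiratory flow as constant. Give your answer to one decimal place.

Per-breath work = Vt × [½(Pplat−PEEP) + (PIP−Pplat)] = 0.475 × [0.5×10.5 + 31.5] = 0.475 × 36.75 = 17.456 L·cmH2O.
Power = 21 × 17.456 = 366.58 L·cmH2O/min.

366.6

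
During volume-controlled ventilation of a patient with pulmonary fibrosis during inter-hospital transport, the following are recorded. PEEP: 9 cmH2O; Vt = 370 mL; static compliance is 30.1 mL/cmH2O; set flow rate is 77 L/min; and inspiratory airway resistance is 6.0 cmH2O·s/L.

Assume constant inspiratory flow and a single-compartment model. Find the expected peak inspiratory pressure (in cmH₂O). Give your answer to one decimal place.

29.0

Flow: 77 L/min ÷ 60 = 1.2833 L/s.
Equation of motion (constant flow): PIP = Vt/C + R·V̇ + PEEP.
PIP = 370/30.1 + 6.0×1.2833 + 9 = 12.292 + 7.7 + 9 = 28.992 cmH2O.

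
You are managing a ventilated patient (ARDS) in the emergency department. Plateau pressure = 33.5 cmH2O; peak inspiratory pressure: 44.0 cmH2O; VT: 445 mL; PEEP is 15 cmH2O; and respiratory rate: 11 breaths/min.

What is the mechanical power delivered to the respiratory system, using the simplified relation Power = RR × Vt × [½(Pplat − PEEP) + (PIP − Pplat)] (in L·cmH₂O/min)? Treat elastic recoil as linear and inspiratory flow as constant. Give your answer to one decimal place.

Per-breath work = Vt × [½(Pplat−PEEP) + (PIP−Pplat)] = 0.445 × [0.5×18.5 + 10.5] = 0.445 × 19.75 = 8.789 L·cmH2O.
Power = 11 × 8.789 = 96.679 L·cmH2O/min.

96.7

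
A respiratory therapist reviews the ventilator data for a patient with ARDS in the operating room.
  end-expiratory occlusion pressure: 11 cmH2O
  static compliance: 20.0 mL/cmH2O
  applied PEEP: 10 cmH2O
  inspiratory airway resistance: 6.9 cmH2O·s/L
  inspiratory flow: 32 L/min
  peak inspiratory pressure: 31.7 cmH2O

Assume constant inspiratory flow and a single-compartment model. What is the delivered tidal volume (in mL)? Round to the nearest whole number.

340

Flow: 32 L/min ÷ 60 = 0.5333 L/s.
Total PEEP = 11 cmH2O (set 10 + intrinsic 1); this is the baseline alveolar pressure.
Equation of motion (constant flow): PIP = Vt/C + R·V̇ + PEEP.
Vt/C = PIP − R·V̇ − PEEP = 31.7 − 3.68 − 11 = 17.02 cmH2O.
Vt = C × 17.02 = 20.0 × 17.02 = 340.4 mL.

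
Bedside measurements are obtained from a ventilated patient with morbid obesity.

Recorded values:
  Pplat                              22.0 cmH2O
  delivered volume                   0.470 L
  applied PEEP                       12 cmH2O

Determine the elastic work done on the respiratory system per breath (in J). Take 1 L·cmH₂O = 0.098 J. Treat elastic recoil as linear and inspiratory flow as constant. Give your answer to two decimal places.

0.23

Elastic work ≈ ½ × (Pplat − PEEP) × Vt = 0.5 × (22.0 − 12) × 0.470 L = 0.5 × 10.0 × 0.470 = 2.35 L·cmH2O.
× 0.098 J/(L·cmH2O) → 0.2303 J.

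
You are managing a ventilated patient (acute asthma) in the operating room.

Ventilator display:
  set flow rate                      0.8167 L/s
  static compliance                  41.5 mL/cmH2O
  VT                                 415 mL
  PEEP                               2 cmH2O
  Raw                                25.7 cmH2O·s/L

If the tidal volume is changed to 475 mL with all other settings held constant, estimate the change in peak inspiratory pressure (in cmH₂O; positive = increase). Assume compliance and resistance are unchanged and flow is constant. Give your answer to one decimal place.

1.4

PIP = Vt/C + R·V̇ + PEEP (constant-flow equation of motion).
Only the elastic term changes: ΔPIP = ΔVt / C = (475 − 415) / 41.5 = 1.446 cmH2O.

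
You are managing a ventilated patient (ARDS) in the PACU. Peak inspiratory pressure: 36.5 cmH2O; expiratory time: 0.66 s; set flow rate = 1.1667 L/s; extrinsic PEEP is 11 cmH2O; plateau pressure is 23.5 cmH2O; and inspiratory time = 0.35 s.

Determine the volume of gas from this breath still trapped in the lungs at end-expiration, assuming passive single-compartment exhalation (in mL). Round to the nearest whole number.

Vt = flow × Ti = 1.1667 L/s × 0.35 s × 1000 mL/L = 408.35 mL.
R = (PIP − Pplat)/V̇ = (36.5 − 23.5) / 1.1667 = 13.0/1.1667 = 11.143 cmH2O·s/L.
C = Vt/(Pplat − PEEP) = 408.35 / (23.5 − 11) = 408.35/12.5 = 32.668 mL/cmH2O.
τ = R × C = 11.143 × 0.03267 L/cmH2O = 0.364 s.
Fraction remaining = e^(−Te/τ) = e^(−0.66/0.364) = 0.1631.
Trapped volume = 408.35 × 0.1631 = 66.602 mL.

67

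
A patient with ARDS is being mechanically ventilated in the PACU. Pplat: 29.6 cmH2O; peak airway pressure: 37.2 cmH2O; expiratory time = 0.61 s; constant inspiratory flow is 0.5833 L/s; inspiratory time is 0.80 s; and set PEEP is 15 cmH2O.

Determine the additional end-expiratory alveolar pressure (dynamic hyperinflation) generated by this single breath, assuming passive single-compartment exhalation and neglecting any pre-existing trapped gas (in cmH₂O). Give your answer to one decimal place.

3.4

Vt = flow × Ti = 0.5833 L/s × 0.80 s × 1000 mL/L = 466.64 mL.
R = (PIP − Pplat)/V̇ = (37.2 − 29.6) / 0.5833 = 7.6/0.5833 = 13.029 cmH2O·s/L.
C = Vt/(Pplat − PEEP) = 466.64 / (29.6 − 15) = 466.64/14.6 = 31.962 mL/cmH2O.
τ = R × C = 13.029 × 0.03196 L/cmH2O = 0.4164 s.
Fraction remaining = e^(−Te/τ) = e^(−0.61/0.4164) = 0.2311; trapped volume = 466.64 × 0.2311 = 107.84 mL.
Additional alveolar pressure from trapping ≈ V_trapped / C = 107.84 / 31.962 = 3.374 cmH2O.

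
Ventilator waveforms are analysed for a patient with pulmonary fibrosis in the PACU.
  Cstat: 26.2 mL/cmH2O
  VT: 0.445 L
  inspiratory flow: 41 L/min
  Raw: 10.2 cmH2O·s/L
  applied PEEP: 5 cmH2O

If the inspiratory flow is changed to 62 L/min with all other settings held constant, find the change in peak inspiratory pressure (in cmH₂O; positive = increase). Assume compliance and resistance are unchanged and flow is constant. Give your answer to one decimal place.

Flow: 41 L/min ÷ 60 = 0.6833 L/s.
New flow: 62 L/min ÷ 60 = 1.0333 L/s.
PIP = Vt/C + R·V̇ + PEEP (constant-flow equation of motion).
Only the resistive term changes: ΔPIP = R × ΔV̇ = 10.2 × (1.0333 − 0.6833) = 10.2 × 0.35 = 3.57 cmH2O.

3.6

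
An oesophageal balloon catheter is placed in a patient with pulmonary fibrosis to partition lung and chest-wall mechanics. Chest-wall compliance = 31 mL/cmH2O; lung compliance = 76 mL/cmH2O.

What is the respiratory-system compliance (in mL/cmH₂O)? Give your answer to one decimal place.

Lung and chest wall are elastances in series: 1/Crs = 1/CL + 1/Ccw.
1/Crs = 1/76 + 1/31 = 0.04542.
Crs = 22.017 mL/cmH2O.

22.0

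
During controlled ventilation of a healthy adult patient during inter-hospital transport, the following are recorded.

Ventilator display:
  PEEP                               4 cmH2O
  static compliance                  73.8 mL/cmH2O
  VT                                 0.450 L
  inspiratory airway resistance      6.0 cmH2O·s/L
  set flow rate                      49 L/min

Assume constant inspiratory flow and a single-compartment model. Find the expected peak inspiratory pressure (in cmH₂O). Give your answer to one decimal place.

15.0

Flow: 49 L/min ÷ 60 = 0.8167 L/s.
Equation of motion (constant flow): PIP = Vt/C + R·V̇ + PEEP.
PIP = 450/73.8 + 6.0×0.8167 + 4 = 6.098 + 4.9 + 4 = 14.998 cmH2O.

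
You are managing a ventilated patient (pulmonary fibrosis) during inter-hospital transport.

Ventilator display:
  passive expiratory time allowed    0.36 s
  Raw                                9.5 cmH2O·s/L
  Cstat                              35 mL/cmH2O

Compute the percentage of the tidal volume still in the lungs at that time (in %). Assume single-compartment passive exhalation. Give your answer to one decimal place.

τ = R × C = 9.5 × 35 mL/cmH2O = 9.5 × 0.035 L/cmH2O = 0.3325 s.
Passive exhalation: V(t)/V₀ = e^(−t/τ) = e^(−0.36/0.3325) = 0.3387.
Fraction remaining = 0.3387 → 33.87%.

33.9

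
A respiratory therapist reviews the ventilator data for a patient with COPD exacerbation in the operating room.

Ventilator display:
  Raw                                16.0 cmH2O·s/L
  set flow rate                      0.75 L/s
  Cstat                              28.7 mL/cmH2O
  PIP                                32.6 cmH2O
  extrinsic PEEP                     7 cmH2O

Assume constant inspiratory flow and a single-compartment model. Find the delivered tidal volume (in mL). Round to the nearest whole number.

Equation of motion (constant flow): PIP = Vt/C + R·V̇ + PEEP.
Vt/C = PIP − R·V̇ − PEEP = 32.6 − 12.0 − 7 = 13.6 cmH2O.
Vt = C × 13.6 = 28.7 × 13.6 = 390.32 mL.

390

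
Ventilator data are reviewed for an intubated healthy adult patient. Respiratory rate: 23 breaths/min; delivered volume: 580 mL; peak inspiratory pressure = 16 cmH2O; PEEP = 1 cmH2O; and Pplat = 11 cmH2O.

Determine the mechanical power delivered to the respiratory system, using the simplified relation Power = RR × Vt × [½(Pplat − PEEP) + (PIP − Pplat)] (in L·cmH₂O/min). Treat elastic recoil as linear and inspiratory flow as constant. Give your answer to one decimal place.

Per-breath work = Vt × [½(Pplat−PEEP) + (PIP−Pplat)] = 0.580 × [0.5×10.0 + 5.0] = 0.580 × 10.0 = 5.8 L·cmH2O.
Power = 23 × 5.8 = 133.4 L·cmH2O/min.

133.4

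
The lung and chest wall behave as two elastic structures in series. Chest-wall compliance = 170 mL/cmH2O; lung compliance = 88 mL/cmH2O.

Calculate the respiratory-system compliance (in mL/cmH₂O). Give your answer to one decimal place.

Lung and chest wall are elastances in series: 1/Crs = 1/CL + 1/Ccw.
1/Crs = 1/88 + 1/170 = 0.01725.
Crs = 57.971 mL/cmH2O.

58.0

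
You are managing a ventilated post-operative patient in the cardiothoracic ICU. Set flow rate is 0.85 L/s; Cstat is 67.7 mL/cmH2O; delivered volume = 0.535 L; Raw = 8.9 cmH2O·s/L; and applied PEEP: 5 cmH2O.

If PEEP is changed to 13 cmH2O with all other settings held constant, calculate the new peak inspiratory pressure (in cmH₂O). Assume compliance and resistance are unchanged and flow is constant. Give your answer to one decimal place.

28.5

PIP = Vt/C + R·V̇ + PEEP (constant-flow equation of motion).
Only the baseline term changes: ΔPIP = ΔPEEP = 13 − 5 = 8.0 cmH2O.
Original PIP = 535/67.7 + 8.9×0.85 + 5 = 20.468 cmH2O; new PIP = 20.468 + (8.0) = 28.468 cmH2O.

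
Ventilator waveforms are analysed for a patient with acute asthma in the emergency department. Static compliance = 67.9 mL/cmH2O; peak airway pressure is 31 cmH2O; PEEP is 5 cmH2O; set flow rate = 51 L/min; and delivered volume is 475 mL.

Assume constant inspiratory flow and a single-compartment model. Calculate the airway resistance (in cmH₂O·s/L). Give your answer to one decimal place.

Flow: 51 L/min ÷ 60 = 0.85 L/s.
Equation of motion (constant flow): PIP = Vt/C + R·V̇ + PEEP.
R·V̇ = PIP − Vt/C − PEEP = 31 − 475/67.9 − 5 = 31 − 6.996 − 5 = 19.004 cmH2O.
R = 19.004 / 0.85 = 22.358 cmH2O·s/L.

22.4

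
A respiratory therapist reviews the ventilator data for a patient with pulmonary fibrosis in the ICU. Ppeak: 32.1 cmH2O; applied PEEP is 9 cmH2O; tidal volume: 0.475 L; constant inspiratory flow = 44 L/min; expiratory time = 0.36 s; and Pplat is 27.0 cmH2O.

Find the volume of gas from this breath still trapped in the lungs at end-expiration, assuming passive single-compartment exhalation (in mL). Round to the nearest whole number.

67

Flow: 44 L/min ÷ 60 = 0.7333 L/s.
R = (PIP − Pplat)/V̇ = (32.1 − 27.0) / 0.7333 = 5.1/0.7333 = 6.955 cmH2O·s/L.
C = Vt/(Pplat − PEEP) = 475.0 / (27.0 − 9) = 475.0/18.0 = 26.389 mL/cmH2O.
τ = R × C = 6.955 × 0.02639 L/cmH2O = 0.1835 s.
Fraction remaining = e^(−Te/τ) = e^(−0.36/0.1835) = 0.1406.
Trapped volume = 475.0 × 0.1406 = 66.785 mL.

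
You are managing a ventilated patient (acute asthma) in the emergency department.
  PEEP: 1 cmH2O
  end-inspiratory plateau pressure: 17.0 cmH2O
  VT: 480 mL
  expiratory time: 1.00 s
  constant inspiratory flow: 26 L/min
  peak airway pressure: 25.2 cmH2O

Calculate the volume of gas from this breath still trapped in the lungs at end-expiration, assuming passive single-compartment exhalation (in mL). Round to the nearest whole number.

Flow: 26 L/min ÷ 60 = 0.4333 L/s.
R = (PIP − Pplat)/V̇ = (25.2 − 17.0) / 0.4333 = 8.2/0.4333 = 18.925 cmH2O·s/L.
C = Vt/(Pplat − PEEP) = 480.0 / (17.0 − 1) = 480.0/16.0 = 30.0 mL/cmH2O.
τ = R × C = 18.925 × 0.03 L/cmH2O = 0.5678 s.
Fraction remaining = e^(−Te/τ) = e^(−1.00/0.5678) = 0.1718.
Trapped volume = 480.0 × 0.1718 = 82.464 mL.

82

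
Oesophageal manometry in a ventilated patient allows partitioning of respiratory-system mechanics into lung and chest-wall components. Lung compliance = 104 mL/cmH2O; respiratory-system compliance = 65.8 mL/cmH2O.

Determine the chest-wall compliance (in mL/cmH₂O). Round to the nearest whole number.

1/Ccw = 1/Crs − 1/CL.
1/Ccw = 1/65.8 − 1/104 = 0.005582.
Ccw = 179.15 mL/cmH2O.

179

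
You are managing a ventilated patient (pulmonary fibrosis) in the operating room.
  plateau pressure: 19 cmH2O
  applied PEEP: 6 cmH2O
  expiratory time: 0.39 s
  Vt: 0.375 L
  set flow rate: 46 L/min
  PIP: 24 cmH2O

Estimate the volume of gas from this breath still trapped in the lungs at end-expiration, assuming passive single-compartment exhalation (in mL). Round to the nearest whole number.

47

Flow: 46 L/min ÷ 60 = 0.7667 L/s.
R = (PIP − Pplat)/V̇ = (24 − 19) / 0.7667 = 5.0/0.7667 = 6.521 cmH2O·s/L.
C = Vt/(Pplat − PEEP) = 375.0 / (19 − 6) = 375.0/13.0 = 28.846 mL/cmH2O.
τ = R × C = 6.521 × 0.02885 L/cmH2O = 0.1881 s.
Fraction remaining = e^(−Te/τ) = e^(−0.39/0.1881) = 0.1258.
Trapped volume = 375.0 × 0.1258 = 47.175 mL.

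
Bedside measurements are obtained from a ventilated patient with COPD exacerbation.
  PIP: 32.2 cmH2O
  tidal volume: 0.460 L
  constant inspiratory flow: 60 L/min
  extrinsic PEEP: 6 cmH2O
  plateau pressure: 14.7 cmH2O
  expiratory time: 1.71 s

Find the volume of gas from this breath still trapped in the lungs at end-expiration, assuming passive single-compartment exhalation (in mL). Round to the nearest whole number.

Flow: 60 L/min ÷ 60 = 1 L/s.
R = (PIP − Pplat)/V̇ = (32.2 − 14.7) / 1 = 17.5/1 = 17.5 cmH2O·s/L.
C = Vt/(Pplat − PEEP) = 460.0 / (14.7 − 6) = 460.0/8.7 = 52.874 mL/cmH2O.
τ = R × C = 17.5 × 0.05287 L/cmH2O = 0.9252 s.
Fraction remaining = e^(−Te/τ) = e^(−1.71/0.9252) = 0.1575.
Trapped volume = 460.0 × 0.1575 = 72.45 mL.

72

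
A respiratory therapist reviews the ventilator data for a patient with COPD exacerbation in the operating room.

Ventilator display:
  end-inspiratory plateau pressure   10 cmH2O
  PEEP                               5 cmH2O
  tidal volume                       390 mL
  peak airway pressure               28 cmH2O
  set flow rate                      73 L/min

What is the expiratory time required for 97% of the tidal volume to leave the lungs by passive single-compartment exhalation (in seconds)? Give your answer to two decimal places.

4.05

Flow: 73 L/min ÷ 60 = 1.2167 L/s.
R = (PIP − Pplat)/V̇ = (28 − 10) / 1.2167 = 18.0/1.2167 = 14.794 cmH2O·s/L.
C = Vt/(Pplat − PEEP) = 390.0 / (10 − 5) = 390.0/5.0 = 78.0 mL/cmH2O.
τ = R × C = 14.794 × 0.078 L/cmH2O = 1.154 s.
t = −τ·ln(1 − 0.97) = −1.154·ln(0.03) = 4.047 s.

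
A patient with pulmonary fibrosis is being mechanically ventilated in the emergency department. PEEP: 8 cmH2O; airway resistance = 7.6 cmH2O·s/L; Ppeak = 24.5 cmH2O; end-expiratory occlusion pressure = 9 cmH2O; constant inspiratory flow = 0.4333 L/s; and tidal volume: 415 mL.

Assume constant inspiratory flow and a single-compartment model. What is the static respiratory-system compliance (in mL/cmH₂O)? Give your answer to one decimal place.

Total PEEP = 9 cmH2O (set 8 + intrinsic 1); this is the baseline alveolar pressure.
Equation of motion (constant flow): PIP = Vt/C + R·V̇ + PEEP.
Vt/C = PIP − R·V̇ − PEEP = 24.5 − 7.6×0.4333 − 9 = 24.5 − 3.293 − 9 = 12.207 cmH2O.
C = Vt / 12.207 = 415 / 12.207 = 33.997 mL/cmH2O.

34.0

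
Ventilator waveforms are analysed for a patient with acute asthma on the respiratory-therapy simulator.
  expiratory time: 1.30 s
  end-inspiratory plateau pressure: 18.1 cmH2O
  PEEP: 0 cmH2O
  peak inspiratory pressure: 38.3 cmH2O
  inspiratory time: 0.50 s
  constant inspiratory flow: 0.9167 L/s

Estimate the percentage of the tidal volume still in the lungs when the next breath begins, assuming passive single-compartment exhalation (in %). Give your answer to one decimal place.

9.7

Vt = flow × Ti = 0.9167 L/s × 0.50 s × 1000 mL/L = 458.35 mL.
R = (PIP − Pplat)/V̇ = (38.3 − 18.1) / 0.9167 = 20.2/0.9167 = 22.036 cmH2O·s/L.
C = Vt/(Pplat − PEEP) = 458.35 / (18.1 − 0) = 458.35/18.1 = 25.323 mL/cmH2O.
τ = R × C = 22.036 × 0.02532 L/cmH2O = 0.558 s.
Fraction remaining at end-expiration = e^(−Te/τ) = e^(−1.30/0.558) = 0.09732 → 9.732%.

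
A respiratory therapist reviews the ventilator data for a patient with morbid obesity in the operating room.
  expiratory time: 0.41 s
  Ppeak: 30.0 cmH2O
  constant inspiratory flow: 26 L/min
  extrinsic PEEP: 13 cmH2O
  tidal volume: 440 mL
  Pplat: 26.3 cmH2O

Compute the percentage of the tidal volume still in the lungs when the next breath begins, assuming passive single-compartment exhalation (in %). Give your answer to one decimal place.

23.4

Flow: 26 L/min ÷ 60 = 0.4333 L/s.
R = (PIP − Pplat)/V̇ = (30.0 − 26.3) / 0.4333 = 3.7/0.4333 = 8.539 cmH2O·s/L.
C = Vt/(Pplat − PEEP) = 440.0 / (26.3 − 13) = 440.0/13.3 = 33.083 mL/cmH2O.
τ = R × C = 8.539 × 0.03308 L/cmH2O = 0.2825 s.
Fraction remaining at end-expiration = e^(−Te/τ) = e^(−0.41/0.2825) = 0.2343 → 23.43%.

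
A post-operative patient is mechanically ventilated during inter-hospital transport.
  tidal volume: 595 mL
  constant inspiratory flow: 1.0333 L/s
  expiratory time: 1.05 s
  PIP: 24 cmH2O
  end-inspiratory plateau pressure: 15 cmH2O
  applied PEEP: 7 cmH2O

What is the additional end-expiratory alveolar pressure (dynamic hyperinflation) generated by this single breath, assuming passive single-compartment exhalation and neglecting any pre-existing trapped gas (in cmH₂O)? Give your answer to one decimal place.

1.6

R = (PIP − Pplat)/V̇ = (24 − 15) / 1.0333 = 9.0/1.0333 = 8.71 cmH2O·s/L.
C = Vt/(Pplat − PEEP) = 595.0 / (15 − 7) = 595.0/8.0 = 74.375 mL/cmH2O.
τ = R × C = 8.71 × 0.07438 L/cmH2O = 0.6478 s.
Fraction remaining = e^(−Te/τ) = e^(−1.05/0.6478) = 0.1977; trapped volume = 595.0 × 0.1977 = 117.63 mL.
Additional alveolar pressure from trapping ≈ V_trapped / C = 117.63 / 74.375 = 1.582 cmH2O.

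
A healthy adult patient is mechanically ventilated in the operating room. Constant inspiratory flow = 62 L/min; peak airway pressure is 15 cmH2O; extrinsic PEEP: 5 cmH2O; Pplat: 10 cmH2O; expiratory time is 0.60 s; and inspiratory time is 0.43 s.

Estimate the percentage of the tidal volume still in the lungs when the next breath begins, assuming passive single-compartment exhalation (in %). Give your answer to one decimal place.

Flow: 62 L/min ÷ 60 = 1.0333 L/s.
Vt = flow × Ti = 1.0333 L/s × 0.43 s × 1000 mL/L = 444.32 mL.
R = (PIP − Pplat)/V̇ = (15 − 10) / 1.0333 = 5.0/1.0333 = 4.839 cmH2O·s/L.
C = Vt/(Pplat − PEEP) = 444.32 / (10 − 5) = 444.32/5.0 = 88.864 mL/cmH2O.
τ = R × C = 4.839 × 0.08886 L/cmH2O = 0.43 s.
Fraction remaining at end-expiration = e^(−Te/τ) = e^(−0.60/0.43) = 0.2477 → 24.77%.

24.8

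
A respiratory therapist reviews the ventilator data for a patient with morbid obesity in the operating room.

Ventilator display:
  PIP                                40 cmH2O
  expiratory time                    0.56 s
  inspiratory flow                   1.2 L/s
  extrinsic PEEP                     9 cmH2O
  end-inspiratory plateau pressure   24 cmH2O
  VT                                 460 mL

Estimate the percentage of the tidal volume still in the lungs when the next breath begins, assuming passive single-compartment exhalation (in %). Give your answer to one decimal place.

R = (PIP − Pplat)/V̇ = (40 − 24) / 1.2 = 16.0/1.2 = 13.333 cmH2O·s/L.
C = Vt/(Pplat − PEEP) = 460.0 / (24 − 9) = 460.0/15.0 = 30.667 mL/cmH2O.
τ = R × C = 13.333 × 0.03067 L/cmH2O = 0.4089 s.
Fraction remaining at end-expiration = e^(−Te/τ) = e^(−0.56/0.4089) = 0.2542 → 25.42%.

25.4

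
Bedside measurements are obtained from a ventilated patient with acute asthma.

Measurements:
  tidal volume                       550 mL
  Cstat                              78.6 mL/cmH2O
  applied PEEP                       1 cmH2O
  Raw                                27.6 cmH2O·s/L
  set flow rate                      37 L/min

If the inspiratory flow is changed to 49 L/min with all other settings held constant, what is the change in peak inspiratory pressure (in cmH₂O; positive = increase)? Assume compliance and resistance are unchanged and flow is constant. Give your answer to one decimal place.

Flow: 37 L/min ÷ 60 = 0.6167 L/s.
New flow: 49 L/min ÷ 60 = 0.8167 L/s.
PIP = Vt/C + R·V̇ + PEEP (constant-flow equation of motion).
Only the resistive term changes: ΔPIP = R × ΔV̇ = 27.6 × (0.8167 − 0.6167) = 27.6 × 0.2 = 5.52 cmH2O.

5.5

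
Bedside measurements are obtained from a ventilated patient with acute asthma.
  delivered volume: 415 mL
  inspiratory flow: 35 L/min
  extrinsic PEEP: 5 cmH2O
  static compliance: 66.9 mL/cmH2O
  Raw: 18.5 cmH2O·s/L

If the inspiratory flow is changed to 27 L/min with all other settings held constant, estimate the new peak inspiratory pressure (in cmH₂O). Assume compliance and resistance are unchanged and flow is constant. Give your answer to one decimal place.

Flow: 35 L/min ÷ 60 = 0.5833 L/s.
New flow: 27 L/min ÷ 60 = 0.45 L/s.
PIP = Vt/C + R·V̇ + PEEP (constant-flow equation of motion).
Only the resistive term changes: ΔPIP = R × ΔV̇ = 18.5 × (0.45 − 0.5833) = 18.5 × -0.1333 = -2.466 cmH2O.
Original PIP = 415/66.9 + 18.5×0.5833 + 5 = 21.994 cmH2O; new PIP = 21.994 + (-2.466) = 19.528 cmH2O.

19.5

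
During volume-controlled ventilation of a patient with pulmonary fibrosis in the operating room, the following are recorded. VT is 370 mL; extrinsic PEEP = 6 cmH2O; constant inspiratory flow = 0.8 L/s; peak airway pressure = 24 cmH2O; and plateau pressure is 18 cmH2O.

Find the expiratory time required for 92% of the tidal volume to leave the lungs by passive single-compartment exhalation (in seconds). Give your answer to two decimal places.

R = (PIP − Pplat)/V̇ = (24 − 18) / 0.8 = 6.0/0.8 = 7.5 cmH2O·s/L.
C = Vt/(Pplat − PEEP) = 370.0 / (18 − 6) = 370.0/12.0 = 30.833 mL/cmH2O.
τ = R × C = 7.5 × 0.03083 L/cmH2O = 0.2312 s.
t = −τ·ln(1 − 0.92) = −0.2312·ln(0.08) = 0.5839 s.

0.58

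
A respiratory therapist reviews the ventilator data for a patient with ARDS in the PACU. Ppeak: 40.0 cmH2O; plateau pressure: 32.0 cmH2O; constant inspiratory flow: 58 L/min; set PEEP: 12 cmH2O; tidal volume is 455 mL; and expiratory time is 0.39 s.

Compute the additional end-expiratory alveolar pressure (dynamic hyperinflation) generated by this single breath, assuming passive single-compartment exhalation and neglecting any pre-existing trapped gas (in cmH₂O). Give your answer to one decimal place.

Flow: 58 L/min ÷ 60 = 0.9667 L/s.
R = (PIP − Pplat)/V̇ = (40.0 − 32.0) / 0.9667 = 8.0/0.9667 = 8.276 cmH2O·s/L.
C = Vt/(Pplat − PEEP) = 455.0 / (32.0 − 12) = 455.0/20.0 = 22.75 mL/cmH2O.
τ = R × C = 8.276 × 0.02275 L/cmH2O = 0.1883 s.
Fraction remaining = e^(−Te/τ) = e^(−0.39/0.1883) = 0.126; trapped volume = 455.0 × 0.126 = 57.33 mL.
Additional alveolar pressure from trapping ≈ V_trapped / C = 57.33 / 22.75 = 2.52 cmH2O.

2.5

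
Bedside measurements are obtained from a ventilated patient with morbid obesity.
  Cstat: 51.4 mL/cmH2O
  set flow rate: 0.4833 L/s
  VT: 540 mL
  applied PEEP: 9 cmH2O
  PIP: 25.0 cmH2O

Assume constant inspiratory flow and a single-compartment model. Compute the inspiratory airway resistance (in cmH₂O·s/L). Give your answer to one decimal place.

Equation of motion (constant flow): PIP = Vt/C + R·V̇ + PEEP.
R·V̇ = PIP − Vt/C − PEEP = 25.0 − 540/51.4 − 9 = 25.0 − 10.506 − 9 = 5.494 cmH2O.
R = 5.494 / 0.4833 = 11.368 cmH2O·s/L.

11.4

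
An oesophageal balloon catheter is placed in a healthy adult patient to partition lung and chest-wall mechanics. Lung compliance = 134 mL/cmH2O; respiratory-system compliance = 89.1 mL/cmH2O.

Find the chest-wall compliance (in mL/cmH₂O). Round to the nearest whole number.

266

1/Ccw = 1/Crs − 1/CL.
1/Ccw = 1/89.1 − 1/134 = 0.003761.
Ccw = 265.89 mL/cmH2O.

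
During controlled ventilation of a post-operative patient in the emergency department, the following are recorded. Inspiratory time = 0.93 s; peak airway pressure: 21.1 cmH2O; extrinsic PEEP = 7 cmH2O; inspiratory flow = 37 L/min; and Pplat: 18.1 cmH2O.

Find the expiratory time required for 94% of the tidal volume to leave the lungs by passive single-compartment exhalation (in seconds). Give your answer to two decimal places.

Flow: 37 L/min ÷ 60 = 0.6167 L/s.
Vt = flow × Ti = 0.6167 L/s × 0.93 s × 1000 mL/L = 573.53 mL.
R = (PIP − Pplat)/V̇ = (21.1 − 18.1) / 0.6167 = 3.0/0.6167 = 4.865 cmH2O·s/L.
C = Vt/(Pplat − PEEP) = 573.53 / (18.1 − 7) = 573.53/11.1 = 51.669 mL/cmH2O.
τ = R × C = 4.865 × 0.05167 L/cmH2O = 0.2514 s.
t = −τ·ln(1 − 0.94) = −0.2514·ln(0.06) = 0.7073 s.

0.71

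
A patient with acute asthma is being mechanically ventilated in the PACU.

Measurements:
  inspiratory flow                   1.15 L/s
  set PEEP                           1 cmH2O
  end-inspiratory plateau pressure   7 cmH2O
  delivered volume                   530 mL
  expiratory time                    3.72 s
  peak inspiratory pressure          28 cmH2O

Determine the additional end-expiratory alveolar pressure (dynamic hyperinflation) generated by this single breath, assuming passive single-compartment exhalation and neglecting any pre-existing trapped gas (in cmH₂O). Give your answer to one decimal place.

R = (PIP − Pplat)/V̇ = (28 − 7) / 1.15 = 21.0/1.15 = 18.261 cmH2O·s/L.
C = Vt/(Pplat − PEEP) = 530.0 / (7 − 1) = 530.0/6.0 = 88.333 mL/cmH2O.
τ = R × C = 18.261 × 0.08833 L/cmH2O = 1.613 s.
Fraction remaining = e^(−Te/τ) = e^(−3.72/1.613) = 0.09963; trapped volume = 530.0 × 0.09963 = 52.804 mL.
Additional alveolar pressure from trapping ≈ V_trapped / C = 52.804 / 88.333 = 0.5978 cmH2O.

0.6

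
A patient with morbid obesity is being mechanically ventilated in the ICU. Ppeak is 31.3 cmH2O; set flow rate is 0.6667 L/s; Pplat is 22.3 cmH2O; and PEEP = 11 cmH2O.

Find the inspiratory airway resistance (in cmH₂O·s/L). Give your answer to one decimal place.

13.5

Raw = (PIP − Pplat) / flow = (31.3 − 22.3) / 0.6667 = 9.0 / 0.6667 = 13.499 cmH2O·s/L.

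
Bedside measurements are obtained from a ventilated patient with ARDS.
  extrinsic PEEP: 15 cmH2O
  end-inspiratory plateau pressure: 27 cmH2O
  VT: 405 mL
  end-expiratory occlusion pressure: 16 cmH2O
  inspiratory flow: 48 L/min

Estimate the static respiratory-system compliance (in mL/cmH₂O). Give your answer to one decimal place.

36.8

End-expiratory occlusion gives total PEEP = 16 cmH2O (intrinsic PEEP = 16 − 15 = 1). Use total PEEP for the elastic gradient.
Cstat = Vt / (Pplat − PEEPtotal) = 405 / (27 − 16) = 405 / 11.0 = 36.818 mL/cmH2O.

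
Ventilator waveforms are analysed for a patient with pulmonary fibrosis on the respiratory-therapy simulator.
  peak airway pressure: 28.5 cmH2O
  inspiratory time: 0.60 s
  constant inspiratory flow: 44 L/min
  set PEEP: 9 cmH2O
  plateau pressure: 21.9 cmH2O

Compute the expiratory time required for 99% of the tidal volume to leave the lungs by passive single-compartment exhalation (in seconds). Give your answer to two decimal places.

Flow: 44 L/min ÷ 60 = 0.7333 L/s.
Vt = flow × Ti = 0.7333 L/s × 0.60 s × 1000 mL/L = 439.98 mL.
R = (PIP − Pplat)/V̇ = (28.5 − 21.9) / 0.7333 = 6.6/0.7333 = 9.0 cmH2O·s/L.
C = Vt/(Pplat − PEEP) = 439.98 / (21.9 − 9) = 439.98/12.9 = 34.107 mL/cmH2O.
τ = R × C = 9.0 × 0.03411 L/cmH2O = 0.307 s.
t = −τ·ln(1 − 0.99) = −0.307·ln(0.01) = 1.414 s.

1.41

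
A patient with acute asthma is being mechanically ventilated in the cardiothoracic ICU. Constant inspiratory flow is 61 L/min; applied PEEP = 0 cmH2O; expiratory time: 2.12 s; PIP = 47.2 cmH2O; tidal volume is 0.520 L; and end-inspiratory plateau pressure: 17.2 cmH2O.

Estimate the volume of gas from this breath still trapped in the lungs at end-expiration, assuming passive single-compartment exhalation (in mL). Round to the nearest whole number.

48

Flow: 61 L/min ÷ 60 = 1.0167 L/s.
R = (PIP − Pplat)/V̇ = (47.2 − 17.2) / 1.0167 = 30.0/1.0167 = 29.507 cmH2O·s/L.
C = Vt/(Pplat − PEEP) = 520.0 / (17.2 − 0) = 520.0/17.2 = 30.233 mL/cmH2O.
τ = R × C = 29.507 × 0.03023 L/cmH2O = 0.892 s.
Fraction remaining = e^(−Te/τ) = e^(−2.12/0.892) = 0.09286.
Trapped volume = 520.0 × 0.09286 = 48.287 mL.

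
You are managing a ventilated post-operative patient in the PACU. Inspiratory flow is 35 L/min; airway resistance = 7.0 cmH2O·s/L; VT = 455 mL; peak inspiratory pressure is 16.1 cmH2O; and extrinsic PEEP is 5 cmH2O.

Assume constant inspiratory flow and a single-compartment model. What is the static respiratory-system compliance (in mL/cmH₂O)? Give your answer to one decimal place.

64.8

Flow: 35 L/min ÷ 60 = 0.5833 L/s.
Equation of motion (constant flow): PIP = Vt/C + R·V̇ + PEEP.
Vt/C = PIP − R·V̇ − PEEP = 16.1 − 7.0×0.5833 − 5 = 16.1 − 4.083 − 5 = 7.017 cmH2O.
C = Vt / 7.017 = 455 / 7.017 = 64.843 mL/cmH2O.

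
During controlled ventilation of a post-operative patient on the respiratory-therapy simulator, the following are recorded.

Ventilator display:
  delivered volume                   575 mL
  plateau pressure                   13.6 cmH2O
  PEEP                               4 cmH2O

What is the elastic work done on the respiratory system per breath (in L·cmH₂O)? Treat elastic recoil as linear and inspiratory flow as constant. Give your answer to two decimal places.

2.76

Elastic work ≈ ½ × (Pplat − PEEP) × Vt = 0.5 × (13.6 − 4) × 0.575 L = 0.5 × 9.6 × 0.575 = 2.76 L·cmH2O.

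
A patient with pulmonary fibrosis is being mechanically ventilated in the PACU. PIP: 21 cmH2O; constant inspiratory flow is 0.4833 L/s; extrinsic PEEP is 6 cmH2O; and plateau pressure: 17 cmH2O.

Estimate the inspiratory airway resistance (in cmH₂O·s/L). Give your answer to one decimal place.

Raw = (PIP − Pplat) / flow = (21 − 17) / 0.4833 = 4.0 / 0.4833 = 8.276 cmH2O·s/L.

8.3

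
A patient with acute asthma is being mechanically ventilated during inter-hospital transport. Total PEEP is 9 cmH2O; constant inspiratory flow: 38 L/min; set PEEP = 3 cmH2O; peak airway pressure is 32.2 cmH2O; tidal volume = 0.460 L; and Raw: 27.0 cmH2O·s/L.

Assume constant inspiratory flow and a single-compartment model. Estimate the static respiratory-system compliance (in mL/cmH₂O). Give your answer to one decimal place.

Flow: 38 L/min ÷ 60 = 0.6333 L/s.
Total PEEP = 9 cmH2O (set 3 + intrinsic 6); this is the baseline alveolar pressure.
Equation of motion (constant flow): PIP = Vt/C + R·V̇ + PEEP.
Vt/C = PIP − R·V̇ − PEEP = 32.2 − 27.0×0.6333 − 9 = 32.2 − 17.099 − 9 = 6.101 cmH2O.
C = Vt / 6.101 = 460 / 6.101 = 75.397 mL/cmH2O.

75.4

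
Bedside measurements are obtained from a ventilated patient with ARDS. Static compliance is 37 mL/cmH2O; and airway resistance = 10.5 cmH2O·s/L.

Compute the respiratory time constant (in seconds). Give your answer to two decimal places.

τ = R × C = 10.5 × 37 mL/cmH2O = 10.5 × 0.037 L/cmH2O = 0.3885 s.

0.39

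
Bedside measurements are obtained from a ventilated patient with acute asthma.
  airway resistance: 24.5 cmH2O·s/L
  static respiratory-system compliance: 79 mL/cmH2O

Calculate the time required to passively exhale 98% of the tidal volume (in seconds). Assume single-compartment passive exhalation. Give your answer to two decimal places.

7.57

τ = R × C = 24.5 × 79 mL/cmH2O = 24.5 × 0.079 L/cmH2O = 1.936 s.
Exhaled fraction f = 1 − e^(−t/τ) → t = −τ·ln(1 − f) = −1.936·ln(0.02) = 7.574 s.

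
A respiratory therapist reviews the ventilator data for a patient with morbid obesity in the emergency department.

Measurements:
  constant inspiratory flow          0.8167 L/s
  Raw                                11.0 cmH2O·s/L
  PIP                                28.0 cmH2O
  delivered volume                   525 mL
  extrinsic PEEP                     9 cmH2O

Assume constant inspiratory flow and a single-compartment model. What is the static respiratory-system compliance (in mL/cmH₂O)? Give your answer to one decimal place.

52.4

Equation of motion (constant flow): PIP = Vt/C + R·V̇ + PEEP.
Vt/C = PIP − R·V̇ − PEEP = 28.0 − 11.0×0.8167 − 9 = 28.0 − 8.984 − 9 = 10.016 cmH2O.
C = Vt / 10.016 = 525 / 10.016 = 52.416 mL/cmH2O.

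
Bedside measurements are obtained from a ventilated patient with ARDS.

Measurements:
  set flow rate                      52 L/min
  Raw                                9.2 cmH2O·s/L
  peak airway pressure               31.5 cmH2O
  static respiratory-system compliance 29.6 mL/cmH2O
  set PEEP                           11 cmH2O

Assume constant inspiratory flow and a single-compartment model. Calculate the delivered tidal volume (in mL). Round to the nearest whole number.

Flow: 52 L/min ÷ 60 = 0.8667 L/s.
Equation of motion (constant flow): PIP = Vt/C + R·V̇ + PEEP.
Vt/C = PIP − R·V̇ − PEEP = 31.5 − 7.974 − 11 = 12.526 cmH2O.
Vt = C × 12.526 = 29.6 × 12.526 = 370.77 mL.

371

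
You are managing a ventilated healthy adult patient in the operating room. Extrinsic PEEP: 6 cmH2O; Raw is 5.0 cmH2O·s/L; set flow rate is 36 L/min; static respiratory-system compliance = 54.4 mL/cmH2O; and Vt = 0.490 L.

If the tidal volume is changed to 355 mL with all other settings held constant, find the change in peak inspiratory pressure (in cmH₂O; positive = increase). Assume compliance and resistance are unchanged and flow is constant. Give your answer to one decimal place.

PIP = Vt/C + R·V̇ + PEEP (constant-flow equation of motion).
Only the elastic term changes: ΔPIP = ΔVt / C = (355 − 490) / 54.4 = -2.482 cmH2O.

-2.5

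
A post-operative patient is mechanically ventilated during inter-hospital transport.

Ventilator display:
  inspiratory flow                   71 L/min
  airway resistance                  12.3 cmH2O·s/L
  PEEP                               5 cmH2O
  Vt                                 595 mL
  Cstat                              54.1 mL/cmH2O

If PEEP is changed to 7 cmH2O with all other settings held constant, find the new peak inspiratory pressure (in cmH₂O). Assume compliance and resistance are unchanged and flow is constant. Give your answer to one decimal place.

Flow: 71 L/min ÷ 60 = 1.1833 L/s.
PIP = Vt/C + R·V̇ + PEEP (constant-flow equation of motion).
Only the baseline term changes: ΔPIP = ΔPEEP = 7 − 5 = 2.0 cmH2O.
Original PIP = 595/54.1 + 12.3×1.1833 + 5 = 30.553 cmH2O; new PIP = 30.553 + (2.0) = 32.553 cmH2O.

32.6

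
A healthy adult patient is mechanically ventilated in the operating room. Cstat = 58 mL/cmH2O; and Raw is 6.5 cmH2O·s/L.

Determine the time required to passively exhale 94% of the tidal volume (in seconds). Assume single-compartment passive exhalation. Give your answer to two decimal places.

1.06

τ = R × C = 6.5 × 58 mL/cmH2O = 6.5 × 0.058 L/cmH2O = 0.377 s.
Exhaled fraction f = 1 − e^(−t/τ) → t = −τ·ln(1 − f) = −0.377·ln(0.06) = 1.061 s.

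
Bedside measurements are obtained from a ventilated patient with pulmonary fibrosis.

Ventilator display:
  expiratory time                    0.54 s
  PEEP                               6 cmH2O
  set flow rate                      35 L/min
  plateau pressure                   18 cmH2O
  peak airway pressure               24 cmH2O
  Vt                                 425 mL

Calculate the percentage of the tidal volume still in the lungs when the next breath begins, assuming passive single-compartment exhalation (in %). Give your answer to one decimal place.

Flow: 35 L/min ÷ 60 = 0.5833 L/s.
R = (PIP − Pplat)/V̇ = (24 − 18) / 0.5833 = 6.0/0.5833 = 10.286 cmH2O·s/L.
C = Vt/(Pplat − PEEP) = 425.0 / (18 − 6) = 425.0/12.0 = 35.417 mL/cmH2O.
τ = R × C = 10.286 × 0.03542 L/cmH2O = 0.3643 s.
Fraction remaining at end-expiration = e^(−Te/τ) = e^(−0.54/0.3643) = 0.2271 → 22.71%.

22.7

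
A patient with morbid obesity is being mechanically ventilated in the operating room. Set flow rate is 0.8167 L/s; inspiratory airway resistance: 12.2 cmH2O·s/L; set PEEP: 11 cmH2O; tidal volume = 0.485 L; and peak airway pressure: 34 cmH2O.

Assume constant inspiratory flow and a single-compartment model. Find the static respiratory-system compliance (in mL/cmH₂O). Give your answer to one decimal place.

37.2

Equation of motion (constant flow): PIP = Vt/C + R·V̇ + PEEP.
Vt/C = PIP − R·V̇ − PEEP = 34 − 12.2×0.8167 − 11 = 34 − 9.964 − 11 = 13.036 cmH2O.
C = Vt / 13.036 = 485 / 13.036 = 37.205 mL/cmH2O.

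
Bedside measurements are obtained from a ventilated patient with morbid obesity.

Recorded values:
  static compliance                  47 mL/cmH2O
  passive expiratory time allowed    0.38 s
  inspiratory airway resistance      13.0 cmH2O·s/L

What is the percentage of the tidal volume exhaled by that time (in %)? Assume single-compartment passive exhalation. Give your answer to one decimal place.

46.3

τ = R × C = 13.0 × 47 mL/cmH2O = 13.0 × 0.047 L/cmH2O = 0.611 s.
Passive exhalation: V(t)/V₀ = e^(−t/τ) = e^(−0.38/0.611) = 0.5369.
Fraction exhaled = 1 − 0.5369 = 0.4631 → 46.31%.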